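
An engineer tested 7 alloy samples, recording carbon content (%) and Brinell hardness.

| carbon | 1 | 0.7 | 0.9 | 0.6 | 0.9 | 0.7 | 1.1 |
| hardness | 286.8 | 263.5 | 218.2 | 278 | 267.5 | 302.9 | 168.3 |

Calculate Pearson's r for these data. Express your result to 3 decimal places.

-0.640

n = 7, Σx = 5.9, Σy = 1785.2, Σx² = 5.17, Σy² = 468211.28, Σxy = 1472.34
nΣxy − ΣxΣy = 10306.38 − 10532.68 = -226.3
nΣx² − (Σx)² = 36.19 − 34.81 = 1.38; nΣy² − (Σy)² = 3277478.96 − 3186939.04 = 90539.92
r = -226.3 / √(1.38 × 90539.92) = -226.3 / 353.4757 ≈ -0.640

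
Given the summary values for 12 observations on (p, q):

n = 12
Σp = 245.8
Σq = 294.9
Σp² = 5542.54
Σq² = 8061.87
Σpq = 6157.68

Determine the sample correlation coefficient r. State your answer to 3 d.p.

r = (nΣpq − ΣpΣq) / √[(nΣp² − (Σp)²)(nΣq² − (Σq)²)]
Numerator: 12×6157.68 − 245.8×294.9 = 1405.74
Denominator: √[(66510.48 − 60417.64)(96742.44 − 86966.01)] = √[6092.84 × 9776.43] = 7717.9158
r = 1405.74 / 7717.9158 ≈ 0.182

0.182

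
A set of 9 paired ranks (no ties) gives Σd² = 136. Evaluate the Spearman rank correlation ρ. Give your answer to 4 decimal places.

-0.1333

ρ = 1 − 6Σd² / [n(n²−1)] = 1 − 6×136 / (9×80)
  = 1 − 816/720 = 1 − 1.13333 ≈ -0.1333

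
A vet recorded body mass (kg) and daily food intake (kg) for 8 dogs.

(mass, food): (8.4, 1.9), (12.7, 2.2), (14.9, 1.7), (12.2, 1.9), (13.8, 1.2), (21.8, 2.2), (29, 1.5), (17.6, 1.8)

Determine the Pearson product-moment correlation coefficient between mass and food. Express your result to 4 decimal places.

-0.1703

n = 8, Σx = 130.4, Σy = 14.4, Σx² = 2419.14, Σy² = 26.72, Σxy = 232.11
nΣxy − ΣxΣy = 1856.88 − 1877.76 = -20.88
nΣx² − (Σx)² = 19353.12 − 17004.16 = 2348.96; nΣy² − (Σy)² = 213.76 − 207.36 = 6.4
r = -20.88 / √(2348.96 × 6.4) = -20.88 / 122.6105 ≈ -0.1703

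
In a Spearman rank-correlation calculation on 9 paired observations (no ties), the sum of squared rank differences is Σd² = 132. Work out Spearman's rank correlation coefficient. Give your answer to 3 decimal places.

-0.100

ρ = 1 − 6Σd² / [n(n²−1)] = 1 − 6×132 / (9×80)
  = 1 − 792/720 = 1 − 1.1000 ≈ -0.100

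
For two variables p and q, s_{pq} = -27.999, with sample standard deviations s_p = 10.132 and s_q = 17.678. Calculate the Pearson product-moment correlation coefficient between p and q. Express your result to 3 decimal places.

r = Cov(p,q) / (s_p · s_q) = -27.999 / (10.132 × 17.678)
  = -27.999 / 179.1135 ≈ -0.156

-0.156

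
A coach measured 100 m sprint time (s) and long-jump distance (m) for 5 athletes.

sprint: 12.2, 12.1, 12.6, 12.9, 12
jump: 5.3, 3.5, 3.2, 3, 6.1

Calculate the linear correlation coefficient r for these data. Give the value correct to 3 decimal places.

-0.744

n = 5, Σx = 61.8, Σy = 21.1, Σx² = 764.42, Σy² = 96.79, Σxy = 259.23
nΣxy − ΣxΣy = 1296.15 − 1303.98 = -7.83
nΣx² − (Σx)² = 3822.1 − 3819.24 = 2.86; nΣy² − (Σy)² = 483.95 − 445.21 = 38.74
r = -7.83 / √(2.86 × 38.74) = -7.83 / 10.5260 ≈ -0.744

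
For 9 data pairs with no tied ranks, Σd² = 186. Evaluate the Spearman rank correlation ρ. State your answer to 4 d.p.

ρ = 1 − 6Σd² / [n(n²−1)] = 1 − 6×186 / (9×80)
  = 1 − 1116/720 = 1 − 1.55000 ≈ -0.5500

-0.5500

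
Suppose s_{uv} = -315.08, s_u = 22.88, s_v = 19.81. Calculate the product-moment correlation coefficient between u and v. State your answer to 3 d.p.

-0.695

r = Cov(u,v) / (s_u · s_v) = -315.08 / (22.88 × 19.81)
  = -315.08 / 453.2528 ≈ -0.695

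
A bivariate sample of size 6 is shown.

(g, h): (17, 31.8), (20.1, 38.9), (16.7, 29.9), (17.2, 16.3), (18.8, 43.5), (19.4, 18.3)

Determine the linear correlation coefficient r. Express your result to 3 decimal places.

n = 6, Σg = 109.2, Σh = 178.7, Σg² = 1997.54, Σh² = 5911.29, Σgh = 3275
nΣgh − ΣgΣh = 19650 − 19514.04 = 135.96
nΣg² − (Σg)² = 11985.24 − 11924.64 = 60.6; nΣh² − (Σh)² = 35467.74 − 31933.69 = 3534.05
r = 135.96 / √(60.6 × 3534.05) = 135.96 / 462.7779 ≈ 0.294

0.294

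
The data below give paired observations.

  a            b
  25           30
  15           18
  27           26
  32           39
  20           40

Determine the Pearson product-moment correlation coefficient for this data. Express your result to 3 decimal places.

0.534

n = 5, Σa = 119, Σb = 153, Σa² = 3003, Σb² = 5021, Σab = 3770
nΣab − ΣaΣb = 18850 − 18207 = 643
nΣa² − (Σa)² = 15015 − 14161 = 854; nΣb² − (Σb)² = 25105 − 23409 = 1696
r = 643 / √(854 × 1696) = 643 / 1203.4883 ≈ 0.534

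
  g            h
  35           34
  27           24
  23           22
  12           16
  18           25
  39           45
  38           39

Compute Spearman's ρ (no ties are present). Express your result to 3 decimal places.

0.893

Rank g: 5, 4, 3, 1, 2, 7, 6
Rank h: 5, 3, 2, 1, 4, 7, 6
d = rank(g) − rank(h): 0, 1, 1, 0, -2, 0, 0; Σd² = 6
ρ = 1 − 6Σd² / [n(n²−1)] = 1 − 6×6 / (7×48) = 1 − 36/336 ≈ 0.893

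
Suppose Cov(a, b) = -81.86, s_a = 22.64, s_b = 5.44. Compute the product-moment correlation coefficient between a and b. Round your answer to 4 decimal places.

-0.6647

r = Cov(a,b) / (s_a · s_b) = -81.86 / (22.64 × 5.44)
  = -81.86 / 123.1616 ≈ -0.6647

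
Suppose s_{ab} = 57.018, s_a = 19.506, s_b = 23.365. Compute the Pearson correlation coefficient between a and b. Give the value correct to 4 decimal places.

0.1251

r = Cov(a,b) / (s_a · s_b) = 57.018 / (19.506 × 23.365)
  = 57.018 / 455.7577 ≈ 0.1251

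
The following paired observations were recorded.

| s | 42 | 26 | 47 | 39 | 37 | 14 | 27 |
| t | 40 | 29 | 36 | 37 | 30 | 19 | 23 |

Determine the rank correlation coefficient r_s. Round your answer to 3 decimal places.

Rank s: 6, 2, 7, 5, 4, 1, 3
Rank t: 7, 3, 5, 6, 4, 1, 2
d = rank(s) − rank(t): -1, -1, 2, -1, 0, 0, 1; Σd² = 8
ρ = 1 − 6Σd² / [n(n²−1)] = 1 − 6×8 / (7×48) = 1 − 48/336 ≈ 0.857

0.857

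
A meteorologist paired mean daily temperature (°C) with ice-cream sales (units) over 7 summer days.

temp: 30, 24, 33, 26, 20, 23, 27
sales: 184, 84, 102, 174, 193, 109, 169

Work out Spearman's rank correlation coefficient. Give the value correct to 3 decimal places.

Rank temp: 6, 3, 7, 4, 1, 2, 5
Rank sales: 6, 1, 2, 5, 7, 3, 4
d = rank(temp) − rank(sales): 0, 2, 5, -1, -6, -1, 1; Σd² = 68
ρ = 1 − 6Σd² / [n(n²−1)] = 1 − 6×68 / (7×48) = 1 − 408/336 ≈ -0.214

-0.214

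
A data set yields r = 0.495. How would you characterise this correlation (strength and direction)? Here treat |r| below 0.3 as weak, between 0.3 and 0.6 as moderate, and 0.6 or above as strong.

moderate positive

r = 0.495 > 0 so the relationship is positive.
|r| = 0.495, which falls in the moderate range.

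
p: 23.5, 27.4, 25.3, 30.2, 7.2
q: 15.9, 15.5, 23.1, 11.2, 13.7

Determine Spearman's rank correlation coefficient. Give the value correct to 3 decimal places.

-0.300

Rank p: 2, 4, 3, 5, 1
Rank q: 4, 3, 5, 1, 2
d = rank(p) − rank(q): -2, 1, -2, 4, -1; Σd² = 26
ρ = 1 − 6Σd² / [n(n²−1)] = 1 − 6×26 / (5×24) = 1 − 156/120 ≈ -0.300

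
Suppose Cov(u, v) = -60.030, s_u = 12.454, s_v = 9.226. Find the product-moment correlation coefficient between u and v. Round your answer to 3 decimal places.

r = Cov(u,v) / (s_u · s_v) = -60.030 / (12.454 × 9.226)
  = -60.030 / 114.9006 ≈ -0.522

-0.522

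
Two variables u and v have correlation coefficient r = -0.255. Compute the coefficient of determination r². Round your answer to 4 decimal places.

0.0650

r² = (-0.255)² = 0.0650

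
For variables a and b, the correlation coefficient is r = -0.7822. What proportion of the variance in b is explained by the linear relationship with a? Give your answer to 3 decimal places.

r² = (-0.7822)² = 0.612

0.612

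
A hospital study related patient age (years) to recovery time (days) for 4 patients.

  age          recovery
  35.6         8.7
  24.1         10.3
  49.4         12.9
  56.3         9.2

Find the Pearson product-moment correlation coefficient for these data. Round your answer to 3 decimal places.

0.170

n = 4, Σx = 165.4, Σy = 41.1, Σx² = 7458.22, Σy² = 432.83, Σxy = 1713.17
nΣxy − ΣxΣy = 6852.68 − 6797.94 = 54.74
nΣx² − (Σx)² = 29832.88 − 27357.16 = 2475.72; nΣy² − (Σy)² = 1731.32 − 1689.21 = 42.11
r = 54.74 / √(2475.72 × 42.11) = 54.74 / 322.8817 ≈ 0.170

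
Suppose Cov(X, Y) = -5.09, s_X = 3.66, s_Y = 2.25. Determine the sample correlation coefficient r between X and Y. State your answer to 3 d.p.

-0.618

r = Cov(X,Y) / (s_X · s_Y) = -5.09 / (3.66 × 2.25)
  = -5.09 / 8.2350 ≈ -0.618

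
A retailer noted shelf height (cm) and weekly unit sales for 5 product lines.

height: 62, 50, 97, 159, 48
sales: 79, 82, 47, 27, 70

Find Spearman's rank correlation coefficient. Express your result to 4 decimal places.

Rank height: 3, 2, 4, 5, 1
Rank sales: 4, 5, 2, 1, 3
d = rank(height) − rank(sales): -1, -3, 2, 4, -2; Σd² = 34
ρ = 1 − 6Σd² / [n(n²−1)] = 1 − 6×34 / (5×24) = 1 − 204/120 ≈ -0.7000

-0.7000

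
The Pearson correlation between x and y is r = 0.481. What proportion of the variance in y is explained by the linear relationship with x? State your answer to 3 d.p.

0.231

r² = (0.481)² = 0.231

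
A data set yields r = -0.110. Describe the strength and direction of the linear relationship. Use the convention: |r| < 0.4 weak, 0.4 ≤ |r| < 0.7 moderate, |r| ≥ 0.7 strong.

weak negative

r = -0.110 < 0 so the relationship is negative.
|r| = 0.110, which falls in the weak range.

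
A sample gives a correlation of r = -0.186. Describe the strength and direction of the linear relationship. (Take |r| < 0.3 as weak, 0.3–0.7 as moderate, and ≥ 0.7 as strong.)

r = -0.186 < 0 so the relationship is negative.
|r| = 0.186, which falls in the weak range.

weak negative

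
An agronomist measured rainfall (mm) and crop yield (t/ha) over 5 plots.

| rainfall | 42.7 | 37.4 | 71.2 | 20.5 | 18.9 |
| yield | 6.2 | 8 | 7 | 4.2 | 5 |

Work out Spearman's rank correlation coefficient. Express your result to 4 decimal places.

0.6000

Rank rainfall: 4, 3, 5, 2, 1
Rank yield: 3, 5, 4, 1, 2
d = rank(rainfall) − rank(yield): 1, -2, 1, 1, -1; Σd² = 8
ρ = 1 − 6Σd² / [n(n²−1)] = 1 − 6×8 / (5×24) = 1 − 48/120 ≈ 0.6000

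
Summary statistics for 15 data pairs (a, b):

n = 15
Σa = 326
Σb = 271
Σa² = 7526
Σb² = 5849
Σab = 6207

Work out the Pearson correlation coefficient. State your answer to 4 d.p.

r = (nΣab − ΣaΣb) / √[(nΣa² − (Σa)²)(nΣb² − (Σb)²)]
Numerator: 15×6207 − 326×271 = 4759
Denominator: √[(112890 − 106276)(87735 − 73441)] = √[6614 × 14294] = 9723.1947
r = 4759 / 9723.1947 ≈ 0.4894

0.4894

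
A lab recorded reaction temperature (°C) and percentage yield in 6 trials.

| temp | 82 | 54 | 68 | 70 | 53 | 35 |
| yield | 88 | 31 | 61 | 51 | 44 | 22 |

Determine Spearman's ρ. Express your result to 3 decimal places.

0.886

Rank temp: 6, 3, 4, 5, 2, 1
Rank yield: 6, 2, 5, 4, 3, 1
d = rank(temp) − rank(yield): 0, 1, -1, 1, -1, 0; Σd² = 4
ρ = 1 − 6Σd² / [n(n²−1)] = 1 − 6×4 / (6×35) = 1 − 24/210 ≈ 0.886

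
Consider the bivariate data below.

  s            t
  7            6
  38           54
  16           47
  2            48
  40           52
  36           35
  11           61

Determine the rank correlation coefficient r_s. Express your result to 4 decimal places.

0.2857

Rank s: 2, 6, 4, 1, 7, 5, 3
Rank t: 1, 6, 3, 4, 5, 2, 7
d = rank(s) − rank(t): 1, 0, 1, -3, 2, 3, -4; Σd² = 40
ρ = 1 − 6Σd² / [n(n²−1)] = 1 − 6×40 / (7×48) = 1 − 240/336 ≈ 0.2857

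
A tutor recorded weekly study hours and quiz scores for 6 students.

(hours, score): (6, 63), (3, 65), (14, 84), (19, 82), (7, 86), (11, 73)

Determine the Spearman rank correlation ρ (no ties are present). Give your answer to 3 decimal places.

Rank hours: 2, 1, 5, 6, 3, 4
Rank score: 1, 2, 5, 4, 6, 3
d = rank(hours) − rank(score): 1, -1, 0, 2, -3, 1; Σd² = 16
ρ = 1 − 6Σd² / [n(n²−1)] = 1 − 6×16 / (6×35) = 1 − 96/210 ≈ 0.543

0.543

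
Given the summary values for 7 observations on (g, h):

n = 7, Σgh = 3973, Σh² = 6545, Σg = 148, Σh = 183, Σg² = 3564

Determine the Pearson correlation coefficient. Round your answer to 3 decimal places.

0.119

r = (nΣgh − ΣgΣh) / √[(nΣg² − (Σg)²)(nΣh² − (Σh)²)]
Numerator: 7×3973 − 148×183 = 727
Denominator: √[(24948 − 21904)(45815 − 33489)] = √[3044 × 12326] = 6125.3852
r = 727 / 6125.3852 ≈ 0.119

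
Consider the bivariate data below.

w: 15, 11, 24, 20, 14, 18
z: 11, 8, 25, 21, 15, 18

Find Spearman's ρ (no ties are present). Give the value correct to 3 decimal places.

Rank w: 3, 1, 6, 5, 2, 4
Rank z: 2, 1, 6, 5, 3, 4
d = rank(w) − rank(z): 1, 0, 0, 0, -1, 0; Σd² = 2
ρ = 1 − 6Σd² / [n(n²−1)] = 1 − 6×2 / (6×35) = 1 − 12/210 ≈ 0.943

0.943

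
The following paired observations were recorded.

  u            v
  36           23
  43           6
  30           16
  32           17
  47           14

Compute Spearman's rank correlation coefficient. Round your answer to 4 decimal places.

Rank u: 3, 4, 1, 2, 5
Rank v: 5, 1, 3, 4, 2
d = rank(u) − rank(v): -2, 3, -2, -2, 3; Σd² = 30
ρ = 1 − 6Σd² / [n(n²−1)] = 1 − 6×30 / (5×24) = 1 − 180/120 ≈ -0.5000

-0.5000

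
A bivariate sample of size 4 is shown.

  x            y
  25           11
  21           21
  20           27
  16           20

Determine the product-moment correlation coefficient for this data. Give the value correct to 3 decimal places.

n = 4, Σx = 82, Σy = 79, Σx² = 1722, Σy² = 1691, Σxy = 1576
nΣxy − ΣxΣy = 6304 − 6478 = -174
nΣx² − (Σx)² = 6888 − 6724 = 164; nΣy² − (Σy)² = 6764 − 6241 = 523
r = -174 / √(164 × 523) = -174 / 292.8686 ≈ -0.594

-0.594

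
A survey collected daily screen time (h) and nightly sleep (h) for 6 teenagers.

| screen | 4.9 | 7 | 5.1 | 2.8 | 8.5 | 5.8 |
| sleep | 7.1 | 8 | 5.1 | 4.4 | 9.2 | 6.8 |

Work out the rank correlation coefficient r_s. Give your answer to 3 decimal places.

0.829

Rank screen: 2, 5, 3, 1, 6, 4
Rank sleep: 4, 5, 2, 1, 6, 3
d = rank(screen) − rank(sleep): -2, 0, 1, 0, 0, 1; Σd² = 6
ρ = 1 − 6Σd² / [n(n²−1)] = 1 − 6×6 / (6×35) = 1 − 36/210 ≈ 0.829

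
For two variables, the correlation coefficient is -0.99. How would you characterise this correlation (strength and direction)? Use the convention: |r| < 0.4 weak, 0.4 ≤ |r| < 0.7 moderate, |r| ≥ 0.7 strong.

r = -0.99 < 0 so the relationship is negative.
|r| = 0.99, which falls in the strong range.

strong negative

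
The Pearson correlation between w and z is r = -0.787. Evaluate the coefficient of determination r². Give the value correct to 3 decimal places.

r² = (-0.787)² = 0.619

0.619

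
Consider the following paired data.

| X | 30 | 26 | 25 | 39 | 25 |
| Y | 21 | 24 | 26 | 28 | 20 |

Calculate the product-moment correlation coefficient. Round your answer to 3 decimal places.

0.564

n = 5, ΣX = 145, ΣY = 119, ΣX² = 4347, ΣY² = 2877, ΣXY = 3496
nΣXY − ΣXΣY = 17480 − 17255 = 225
nΣX² − (ΣX)² = 21735 − 21025 = 710; nΣY² − (ΣY)² = 14385 − 14161 = 224
r = 225 / √(710 × 224) = 225 / 398.7982 ≈ 0.564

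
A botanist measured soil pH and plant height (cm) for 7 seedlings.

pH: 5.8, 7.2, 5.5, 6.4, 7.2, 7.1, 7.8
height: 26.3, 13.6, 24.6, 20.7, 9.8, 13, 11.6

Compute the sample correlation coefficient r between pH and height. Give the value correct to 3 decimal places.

n = 7, Σx = 47, Σy = 119.6, Σx² = 319.78, Σy² = 2309.9, Σxy = 771.58
nΣxy − ΣxΣy = 5401.06 − 5621.2 = -220.14
nΣx² − (Σx)² = 2238.46 − 2209 = 29.46; nΣy² − (Σy)² = 16169.3 − 14304.16 = 1865.14
r = -220.14 / √(29.46 × 1865.14) = -220.14 / 234.4078 ≈ -0.939

-0.939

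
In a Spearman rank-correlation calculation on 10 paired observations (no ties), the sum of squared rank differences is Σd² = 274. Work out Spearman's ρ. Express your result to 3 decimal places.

-0.661

ρ = 1 − 6Σd² / [n(n²−1)] = 1 − 6×274 / (10×99)
  = 1 − 1644/990 = 1 − 1.6606 ≈ -0.661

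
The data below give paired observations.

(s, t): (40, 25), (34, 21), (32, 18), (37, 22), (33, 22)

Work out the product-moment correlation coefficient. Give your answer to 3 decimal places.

0.865

n = 5, Σs = 176, Σt = 108, Σs² = 6238, Σt² = 2358, Σst = 3830
nΣst − ΣsΣt = 19150 − 19008 = 142
nΣs² − (Σs)² = 31190 − 30976 = 214; nΣt² − (Σt)² = 11790 − 11664 = 126
r = 142 / √(214 × 126) = 142 / 164.2072 ≈ 0.865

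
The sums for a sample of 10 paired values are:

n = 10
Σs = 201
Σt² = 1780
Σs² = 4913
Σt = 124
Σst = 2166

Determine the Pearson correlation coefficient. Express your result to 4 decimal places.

r = (nΣst − ΣsΣt) / √[(nΣs² − (Σs)²)(nΣt² − (Σt)²)]
Numerator: 10×2166 − 201×124 = -3264
Denominator: √[(49130 − 40401)(17800 − 15376)] = √[8729 × 2424] = 4599.9017
r = -3264 / 4599.9017 ≈ -0.7096

-0.7096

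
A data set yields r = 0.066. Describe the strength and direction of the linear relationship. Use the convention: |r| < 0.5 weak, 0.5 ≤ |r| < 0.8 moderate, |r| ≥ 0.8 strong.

weak positive

r = 0.066 > 0 so the relationship is positive.
|r| = 0.066, which falls in the weak range.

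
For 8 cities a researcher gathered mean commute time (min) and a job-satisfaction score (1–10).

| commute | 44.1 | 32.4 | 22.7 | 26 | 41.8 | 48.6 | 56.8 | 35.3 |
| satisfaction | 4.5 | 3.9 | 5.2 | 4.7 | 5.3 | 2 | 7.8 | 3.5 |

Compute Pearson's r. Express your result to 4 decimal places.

n = 8, Σx = 307.7, Σy = 36.9, Σx² = 12767.39, Σy² = 189.77, Σxy = 1450.38
nΣxy − ΣxΣy = 11603.04 − 11354.13 = 248.91
nΣx² − (Σx)² = 102139.12 − 94679.29 = 7459.83; nΣy² − (Σy)² = 1518.16 − 1361.61 = 156.55
r = 248.91 / √(7459.83 × 156.55) = 248.91 / 1080.6648 ≈ 0.2303

0.2303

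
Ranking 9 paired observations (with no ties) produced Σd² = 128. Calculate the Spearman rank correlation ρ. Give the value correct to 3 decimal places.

-0.067

ρ = 1 − 6Σd² / [n(n²−1)] = 1 − 6×128 / (9×80)
  = 1 − 768/720 = 1 − 1.0667 ≈ -0.067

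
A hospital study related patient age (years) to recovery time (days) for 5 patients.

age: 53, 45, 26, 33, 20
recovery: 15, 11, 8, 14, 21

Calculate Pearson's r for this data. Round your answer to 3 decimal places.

-0.237

n = 5, Σx = 177, Σy = 69, Σx² = 6999, Σy² = 1047, Σxy = 2380
nΣxy − ΣxΣy = 11900 − 12213 = -313
nΣx² − (Σx)² = 34995 − 31329 = 3666; nΣy² − (Σy)² = 5235 − 4761 = 474
r = -313 / √(3666 × 474) = -313 / 1318.2124 ≈ -0.237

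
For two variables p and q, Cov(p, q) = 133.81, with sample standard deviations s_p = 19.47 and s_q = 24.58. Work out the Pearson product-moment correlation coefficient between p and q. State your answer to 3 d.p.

0.280

r = Cov(p,q) / (s_p · s_q) = 133.81 / (19.47 × 24.58)
  = 133.81 / 478.5726 ≈ 0.280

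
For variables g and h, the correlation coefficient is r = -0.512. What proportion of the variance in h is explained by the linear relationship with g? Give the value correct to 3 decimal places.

0.262

r² = (-0.512)² = 0.262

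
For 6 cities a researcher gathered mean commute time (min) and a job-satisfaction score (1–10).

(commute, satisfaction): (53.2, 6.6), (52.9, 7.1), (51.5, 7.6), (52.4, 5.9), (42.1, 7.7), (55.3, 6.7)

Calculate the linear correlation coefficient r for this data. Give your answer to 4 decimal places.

n = 6, Σx = 307.4, Σy = 41.6, Σx² = 15857.16, Σy² = 290.72, Σxy = 2121.95
nΣxy − ΣxΣy = 12731.7 − 12787.84 = -56.14
nΣx² − (Σx)² = 95142.96 − 94494.76 = 648.2; nΣy² − (Σy)² = 1744.32 − 1730.56 = 13.76
r = -56.14 / √(648.2 × 13.76) = -56.14 / 94.4417 ≈ -0.5944

-0.5944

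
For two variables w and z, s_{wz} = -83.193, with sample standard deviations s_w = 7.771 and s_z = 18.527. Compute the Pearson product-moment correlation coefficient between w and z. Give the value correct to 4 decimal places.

-0.5778

r = Cov(w,z) / (s_w · s_z) = -83.193 / (7.771 × 18.527)
  = -83.193 / 143.9733 ≈ -0.5778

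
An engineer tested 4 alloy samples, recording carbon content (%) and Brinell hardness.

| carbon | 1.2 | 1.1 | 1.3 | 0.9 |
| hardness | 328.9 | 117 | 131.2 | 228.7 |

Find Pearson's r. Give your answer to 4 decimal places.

-0.1340

n = 4, Σx = 4.5, Σy = 805.8, Σx² = 5.15, Σy² = 191381.34, Σxy = 899.77
nΣxy − ΣxΣy = 3599.08 − 3626.1 = -27.02
nΣx² − (Σx)² = 20.6 − 20.25 = 0.35; nΣy² − (Σy)² = 765525.36 − 649313.64 = 116211.72
r = -27.02 / √(0.35 × 116211.72) = -27.02 / 201.6782 ≈ -0.1340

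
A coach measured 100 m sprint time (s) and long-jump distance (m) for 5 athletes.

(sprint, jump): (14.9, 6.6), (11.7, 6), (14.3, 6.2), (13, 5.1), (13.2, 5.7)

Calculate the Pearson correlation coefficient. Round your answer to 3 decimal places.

0.540

n = 5, Σx = 67.1, Σy = 29.6, Σx² = 906.63, Σy² = 176.5, Σxy = 398.74
nΣxy − ΣxΣy = 1993.7 − 1986.16 = 7.54
nΣx² − (Σx)² = 4533.15 − 4502.41 = 30.74; nΣy² − (Σy)² = 882.5 − 876.16 = 6.34
r = 7.54 / √(30.74 × 6.34) = 7.54 / 13.9604 ≈ 0.540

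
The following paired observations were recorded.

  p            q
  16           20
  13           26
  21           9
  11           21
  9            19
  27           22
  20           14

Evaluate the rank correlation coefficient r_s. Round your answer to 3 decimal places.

Rank p: 4, 3, 6, 2, 1, 7, 5
Rank q: 4, 7, 1, 5, 3, 6, 2
d = rank(p) − rank(q): 0, -4, 5, -3, -2, 1, 3; Σd² = 64
ρ = 1 − 6Σd² / [n(n²−1)] = 1 − 6×64 / (7×48) = 1 − 384/336 ≈ -0.143

-0.143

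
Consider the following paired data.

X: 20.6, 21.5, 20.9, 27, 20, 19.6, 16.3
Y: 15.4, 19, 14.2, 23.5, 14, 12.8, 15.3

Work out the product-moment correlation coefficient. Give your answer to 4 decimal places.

n = 7, ΣX = 145.9, ΣY = 114.2, ΣX² = 3102.27, ΣY² = 1945.98, ΣXY = 2437.29
nΣXY − ΣXΣY = 17061.03 − 16661.78 = 399.25
nΣX² − (ΣX)² = 21715.89 − 21286.81 = 429.08; nΣY² − (ΣY)² = 13621.86 − 13041.64 = 580.22
r = 399.25 / √(429.08 × 580.22) = 399.25 / 498.9597 ≈ 0.8002

0.8002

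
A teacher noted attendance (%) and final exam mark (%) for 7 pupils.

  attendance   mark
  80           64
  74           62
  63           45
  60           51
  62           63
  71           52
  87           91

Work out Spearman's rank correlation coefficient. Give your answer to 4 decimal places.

0.7143

Rank attendance: 6, 5, 3, 1, 2, 4, 7
Rank mark: 6, 4, 1, 2, 5, 3, 7
d = rank(attendance) − rank(mark): 0, 1, 2, -1, -3, 1, 0; Σd² = 16
ρ = 1 − 6Σd² / [n(n²−1)] = 1 − 6×16 / (7×48) = 1 − 96/336 ≈ 0.7143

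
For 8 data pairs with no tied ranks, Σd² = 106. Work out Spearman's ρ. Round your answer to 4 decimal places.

-0.2619

ρ = 1 − 6Σd² / [n(n²−1)] = 1 − 6×106 / (8×63)
  = 1 − 636/504 = 1 − 1.26190 ≈ -0.2619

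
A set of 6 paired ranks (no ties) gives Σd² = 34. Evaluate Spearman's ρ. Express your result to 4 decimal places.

0.0286

ρ = 1 − 6Σd² / [n(n²−1)] = 1 − 6×34 / (6×35)
  = 1 − 204/210 = 1 − 0.97143 ≈ 0.0286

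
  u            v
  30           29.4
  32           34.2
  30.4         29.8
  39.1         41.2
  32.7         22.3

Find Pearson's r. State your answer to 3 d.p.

n = 5, Σu = 164.2, Σv = 156.9, Σu² = 5446.26, Σv² = 5116.77, Σuv = 5222.45
nΣuv − ΣuΣv = 26112.25 − 25762.98 = 349.27
nΣu² − (Σu)² = 27231.3 − 26961.64 = 269.66; nΣv² − (Σv)² = 25583.85 − 24617.61 = 966.24
r = 349.27 / √(269.66 × 966.24) = 349.27 / 510.4471 ≈ 0.684

0.684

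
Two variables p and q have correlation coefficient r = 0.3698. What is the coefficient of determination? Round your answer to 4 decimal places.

r² = (0.3698)² = 0.1368

0.1368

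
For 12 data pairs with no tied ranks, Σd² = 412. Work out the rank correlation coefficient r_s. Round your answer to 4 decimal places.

ρ = 1 − 6Σd² / [n(n²−1)] = 1 − 6×412 / (12×143)
  = 1 − 2472/1716 = 1 − 1.44056 ≈ -0.4406

-0.4406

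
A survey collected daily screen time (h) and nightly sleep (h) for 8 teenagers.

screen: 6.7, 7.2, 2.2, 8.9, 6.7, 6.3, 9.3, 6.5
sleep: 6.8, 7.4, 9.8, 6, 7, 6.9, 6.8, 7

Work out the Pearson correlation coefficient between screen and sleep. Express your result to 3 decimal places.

n = 8, Σx = 53.8, Σy = 57.7, Σx² = 394.1, Σy² = 424.89, Σxy = 372.91
nΣxy − ΣxΣy = 2983.28 − 3104.26 = -120.98
nΣx² − (Σx)² = 3152.8 − 2894.44 = 258.36; nΣy² − (Σy)² = 3399.12 − 3329.29 = 69.83
r = -120.98 / √(258.36 × 69.83) = -120.98 / 134.3178 ≈ -0.901

-0.901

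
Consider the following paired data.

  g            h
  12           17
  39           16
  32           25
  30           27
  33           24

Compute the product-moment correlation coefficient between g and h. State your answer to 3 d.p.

n = 5, Σg = 146, Σh = 109, Σg² = 4678, Σh² = 2475, Σgh = 3230
nΣgh − ΣgΣh = 16150 − 15914 = 236
nΣg² − (Σg)² = 23390 − 21316 = 2074; nΣh² − (Σh)² = 12375 − 11881 = 494
r = 236 / √(2074 × 494) = 236 / 1012.2035 ≈ 0.233

0.233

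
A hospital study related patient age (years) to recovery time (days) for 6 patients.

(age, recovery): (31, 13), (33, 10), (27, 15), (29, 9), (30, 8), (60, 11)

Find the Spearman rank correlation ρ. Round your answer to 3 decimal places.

-0.086

Rank age: 4, 5, 1, 2, 3, 6
Rank recovery: 5, 3, 6, 2, 1, 4
d = rank(age) − rank(recovery): -1, 2, -5, 0, 2, 2; Σd² = 38
ρ = 1 − 6Σd² / [n(n²−1)] = 1 − 6×38 / (6×35) = 1 − 228/210 ≈ -0.086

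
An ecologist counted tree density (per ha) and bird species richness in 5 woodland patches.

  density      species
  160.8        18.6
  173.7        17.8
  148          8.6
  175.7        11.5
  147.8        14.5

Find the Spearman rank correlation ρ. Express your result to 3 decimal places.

Rank density: 3, 4, 2, 5, 1
Rank species: 5, 4, 1, 2, 3
d = rank(density) − rank(species): -2, 0, 1, 3, -2; Σd² = 18
ρ = 1 − 6Σd² / [n(n²−1)] = 1 − 6×18 / (5×24) = 1 − 108/120 ≈ 0.100

0.100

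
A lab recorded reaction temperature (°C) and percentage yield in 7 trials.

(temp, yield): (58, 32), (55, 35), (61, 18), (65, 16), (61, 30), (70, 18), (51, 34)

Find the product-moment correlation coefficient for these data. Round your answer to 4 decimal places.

n = 7, Σx = 421, Σy = 183, Σx² = 25557, Σy² = 5209, Σxy = 10743
nΣxy − ΣxΣy = 75201 − 77043 = -1842
nΣx² − (Σx)² = 178899 − 177241 = 1658; nΣy² − (Σy)² = 36463 − 33489 = 2974
r = -1842 / √(1658 × 2974) = -1842 / 2220.5612 ≈ -0.8295

-0.8295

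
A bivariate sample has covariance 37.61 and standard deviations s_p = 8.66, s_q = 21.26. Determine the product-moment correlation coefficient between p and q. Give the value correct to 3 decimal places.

r = Cov(p,q) / (s_p · s_q) = 37.61 / (8.66 × 21.26)
  = 37.61 / 184.1116 ≈ 0.204

0.204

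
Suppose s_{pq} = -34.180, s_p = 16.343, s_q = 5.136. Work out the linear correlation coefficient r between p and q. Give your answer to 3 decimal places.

-0.407

r = Cov(p,q) / (s_p · s_q) = -34.180 / (16.343 × 5.136)
  = -34.180 / 83.9376 ≈ -0.407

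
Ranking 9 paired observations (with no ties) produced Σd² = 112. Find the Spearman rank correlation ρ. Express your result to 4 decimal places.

ρ = 1 − 6Σd² / [n(n²−1)] = 1 − 6×112 / (9×80)
  = 1 − 672/720 = 1 − 0.93333 ≈ 0.0667

0.0667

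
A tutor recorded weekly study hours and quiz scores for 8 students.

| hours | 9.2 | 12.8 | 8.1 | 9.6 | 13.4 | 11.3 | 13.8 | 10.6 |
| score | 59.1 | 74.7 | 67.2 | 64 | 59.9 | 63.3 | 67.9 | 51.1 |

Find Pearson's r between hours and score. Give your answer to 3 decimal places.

0.246

n = 8, Σx = 88.8, Σy = 507.2, Σx² = 1016.3, Σy² = 32501.26, Σxy = 5655.23
nΣxy − ΣxΣy = 45241.84 − 45039.36 = 202.48
nΣx² − (Σx)² = 8130.4 − 7885.44 = 244.96; nΣy² − (Σy)² = 260010.08 − 257251.84 = 2758.24
r = 202.48 / √(244.96 × 2758.24) = 202.48 / 821.9845 ≈ 0.246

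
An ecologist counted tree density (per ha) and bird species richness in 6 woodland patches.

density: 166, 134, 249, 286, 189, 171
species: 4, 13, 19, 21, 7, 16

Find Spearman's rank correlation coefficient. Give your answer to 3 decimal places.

0.714

Rank density: 2, 1, 5, 6, 4, 3
Rank species: 1, 3, 5, 6, 2, 4
d = rank(density) − rank(species): 1, -2, 0, 0, 2, -1; Σd² = 10
ρ = 1 − 6Σd² / [n(n²−1)] = 1 − 6×10 / (6×35) = 1 − 60/210 ≈ 0.714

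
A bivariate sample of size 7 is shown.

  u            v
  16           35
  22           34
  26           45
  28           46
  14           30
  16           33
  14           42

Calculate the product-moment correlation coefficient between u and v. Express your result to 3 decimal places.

n = 7, Σu = 136, Σv = 265, Σu² = 2848, Σv² = 10275, Σuv = 5302
nΣuv − ΣuΣv = 37114 − 36040 = 1074
nΣu² − (Σu)² = 19936 − 18496 = 1440; nΣv² − (Σv)² = 71925 − 70225 = 1700
r = 1074 / √(1440 × 1700) = 1074 / 1564.6086 ≈ 0.686

0.686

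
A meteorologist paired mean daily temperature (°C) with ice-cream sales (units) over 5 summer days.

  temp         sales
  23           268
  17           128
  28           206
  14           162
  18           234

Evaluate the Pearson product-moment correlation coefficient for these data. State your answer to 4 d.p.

n = 5, Σx = 100, Σy = 998, Σx² = 2122, Σy² = 211644, Σxy = 20588
nΣxy − ΣxΣy = 102940 − 99800 = 3140
nΣx² − (Σx)² = 10610 − 10000 = 610; nΣy² − (Σy)² = 1058220 − 996004 = 62216
r = 3140 / √(610 × 62216) = 3140 / 6160.5000 ≈ 0.5097

0.5097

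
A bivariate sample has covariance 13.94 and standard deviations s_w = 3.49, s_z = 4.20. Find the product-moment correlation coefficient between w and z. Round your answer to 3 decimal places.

0.951

r = Cov(w,z) / (s_w · s_z) = 13.94 / (3.49 × 4.20)
  = 13.94 / 14.6580 ≈ 0.951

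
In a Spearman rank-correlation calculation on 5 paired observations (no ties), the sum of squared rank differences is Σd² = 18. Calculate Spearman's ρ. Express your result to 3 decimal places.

ρ = 1 − 6Σd² / [n(n²−1)] = 1 − 6×18 / (5×24)
  = 1 − 108/120 = 1 − 0.9000 ≈ 0.100

0.100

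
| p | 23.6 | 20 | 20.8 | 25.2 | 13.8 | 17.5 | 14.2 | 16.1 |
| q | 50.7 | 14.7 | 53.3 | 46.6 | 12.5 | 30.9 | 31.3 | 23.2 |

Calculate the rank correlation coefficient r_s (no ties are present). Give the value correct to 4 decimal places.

0.6905

Rank p: 7, 5, 6, 8, 1, 4, 2, 3
Rank q: 7, 2, 8, 6, 1, 4, 5, 3
d = rank(p) − rank(q): 0, 3, -2, 2, 0, 0, -3, 0; Σd² = 26
ρ = 1 − 6Σd² / [n(n²−1)] = 1 − 6×26 / (8×63) = 1 − 156/504 ≈ 0.6905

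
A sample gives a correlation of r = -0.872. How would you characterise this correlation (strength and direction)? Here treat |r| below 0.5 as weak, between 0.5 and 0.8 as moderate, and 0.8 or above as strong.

r = -0.872 < 0 so the relationship is negative.
|r| = 0.872, which falls in the strong range.

strong negative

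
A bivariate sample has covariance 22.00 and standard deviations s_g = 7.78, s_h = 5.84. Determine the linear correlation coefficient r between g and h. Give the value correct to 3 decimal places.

0.484

r = Cov(g,h) / (s_g · s_h) = 22.00 / (7.78 × 5.84)
  = 22.00 / 45.4352 ≈ 0.484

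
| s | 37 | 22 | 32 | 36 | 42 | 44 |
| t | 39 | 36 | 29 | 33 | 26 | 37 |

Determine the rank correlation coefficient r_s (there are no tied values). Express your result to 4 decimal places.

0.1429

Rank s: 4, 1, 2, 3, 5, 6
Rank t: 6, 4, 2, 3, 1, 5
d = rank(s) − rank(t): -2, -3, 0, 0, 4, 1; Σd² = 30
ρ = 1 − 6Σd² / [n(n²−1)] = 1 − 6×30 / (6×35) = 1 − 180/210 ≈ 0.1429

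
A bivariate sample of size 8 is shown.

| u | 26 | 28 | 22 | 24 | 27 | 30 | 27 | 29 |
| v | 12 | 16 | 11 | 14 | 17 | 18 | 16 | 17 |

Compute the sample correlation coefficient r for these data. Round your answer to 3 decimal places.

n = 8, Σu = 213, Σv = 121, Σu² = 5719, Σv² = 1875, Σuv = 3262
nΣuv − ΣuΣv = 26096 − 25773 = 323
nΣu² − (Σu)² = 45752 − 45369 = 383; nΣv² − (Σv)² = 15000 − 14641 = 359
r = 323 / √(383 × 359) = 323 / 370.8059 ≈ 0.871

0.871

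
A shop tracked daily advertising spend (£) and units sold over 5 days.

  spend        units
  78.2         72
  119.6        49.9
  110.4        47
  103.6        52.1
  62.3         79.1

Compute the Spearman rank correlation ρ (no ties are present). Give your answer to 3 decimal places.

-0.900

Rank spend: 2, 5, 4, 3, 1
Rank units: 4, 2, 1, 3, 5
d = rank(spend) − rank(units): -2, 3, 3, 0, -4; Σd² = 38
ρ = 1 − 6Σd² / [n(n²−1)] = 1 − 6×38 / (5×24) = 1 − 228/120 ≈ -0.900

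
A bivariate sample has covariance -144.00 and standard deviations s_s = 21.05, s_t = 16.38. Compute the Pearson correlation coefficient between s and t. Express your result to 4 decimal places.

-0.4176

r = Cov(s,t) / (s_s · s_t) = -144.00 / (21.05 × 16.38)
  = -144.00 / 344.7990 ≈ -0.4176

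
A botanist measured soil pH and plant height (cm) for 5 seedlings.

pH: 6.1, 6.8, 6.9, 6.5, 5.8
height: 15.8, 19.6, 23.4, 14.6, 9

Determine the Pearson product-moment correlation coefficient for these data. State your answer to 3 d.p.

n = 5, Σx = 32.1, Σy = 82.4, Σx² = 206.95, Σy² = 1475.52, Σxy = 538.22
nΣxy − ΣxΣy = 2691.1 − 2645.04 = 46.06
nΣx² − (Σx)² = 1034.75 − 1030.41 = 4.34; nΣy² − (Σy)² = 7377.6 − 6789.76 = 587.84
r = 46.06 / √(4.34 × 587.84) = 46.06 / 50.5097 ≈ 0.912

0.912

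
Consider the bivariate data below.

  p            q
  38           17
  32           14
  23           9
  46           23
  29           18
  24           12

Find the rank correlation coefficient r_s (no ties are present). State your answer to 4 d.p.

Rank p: 5, 4, 1, 6, 3, 2
Rank q: 4, 3, 1, 6, 5, 2
d = rank(p) − rank(q): 1, 1, 0, 0, -2, 0; Σd² = 6
ρ = 1 − 6Σd² / [n(n²−1)] = 1 − 6×6 / (6×35) = 1 − 36/210 ≈ 0.8286

0.8286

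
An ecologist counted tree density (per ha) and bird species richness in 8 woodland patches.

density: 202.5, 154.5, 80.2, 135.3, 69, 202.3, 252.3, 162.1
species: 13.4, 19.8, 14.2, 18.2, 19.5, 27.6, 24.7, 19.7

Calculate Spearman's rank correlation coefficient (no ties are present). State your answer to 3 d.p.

0.357

Rank density: 7, 4, 2, 3, 1, 6, 8, 5
Rank species: 1, 6, 2, 3, 4, 8, 7, 5
d = rank(density) − rank(species): 6, -2, 0, 0, -3, -2, 1, 0; Σd² = 54
ρ = 1 − 6Σd² / [n(n²−1)] = 1 − 6×54 / (8×63) = 1 − 324/504 ≈ 0.357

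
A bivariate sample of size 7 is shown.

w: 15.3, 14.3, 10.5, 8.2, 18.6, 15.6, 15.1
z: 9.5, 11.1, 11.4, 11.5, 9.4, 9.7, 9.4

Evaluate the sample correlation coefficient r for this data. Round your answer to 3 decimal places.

n = 7, Σw = 97.6, Σz = 72, Σw² = 1433.4, Σz² = 746.48, Σwz = 986.18
nΣwz − ΣwΣz = 6903.26 − 7027.2 = -123.94
nΣw² − (Σw)² = 10033.8 − 9525.76 = 508.04; nΣz² − (Σz)² = 5225.36 − 5184 = 41.36
r = -123.94 / √(508.04 × 41.36) = -123.94 / 144.9570 ≈ -0.855

-0.855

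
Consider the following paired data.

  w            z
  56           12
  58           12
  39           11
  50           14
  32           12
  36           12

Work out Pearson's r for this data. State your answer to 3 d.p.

n = 6, Σw = 271, Σz = 73, Σw² = 12841, Σz² = 893, Σwz = 3313
nΣwz − ΣwΣz = 19878 − 19783 = 95
nΣw² − (Σw)² = 77046 − 73441 = 3605; nΣz² − (Σz)² = 5358 − 5329 = 29
r = 95 / √(3605 × 29) = 95 / 323.3342 ≈ 0.294

0.294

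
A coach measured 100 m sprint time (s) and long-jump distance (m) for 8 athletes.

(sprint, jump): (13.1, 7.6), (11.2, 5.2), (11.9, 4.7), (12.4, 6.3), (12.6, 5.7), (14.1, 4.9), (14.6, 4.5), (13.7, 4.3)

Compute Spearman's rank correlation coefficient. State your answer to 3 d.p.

-0.381

Rank sprint: 5, 1, 2, 3, 4, 7, 8, 6
Rank jump: 8, 5, 3, 7, 6, 4, 2, 1
d = rank(sprint) − rank(jump): -3, -4, -1, -4, -2, 3, 6, 5; Σd² = 116
ρ = 1 − 6Σd² / [n(n²−1)] = 1 − 6×116 / (8×63) = 1 − 696/504 ≈ -0.381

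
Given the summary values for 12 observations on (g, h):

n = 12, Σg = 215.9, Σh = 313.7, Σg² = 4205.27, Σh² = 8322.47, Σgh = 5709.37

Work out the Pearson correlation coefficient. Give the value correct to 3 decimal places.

r = (nΣgh − ΣgΣh) / √[(nΣg² − (Σg)²)(nΣh² − (Σh)²)]
Numerator: 12×5709.37 − 215.9×313.7 = 784.61
Denominator: √[(50463.24 − 46612.81)(99869.64 − 98407.69)] = √[3850.43 × 1461.95] = 2372.5801
r = 784.61 / 2372.5801 ≈ 0.331

0.331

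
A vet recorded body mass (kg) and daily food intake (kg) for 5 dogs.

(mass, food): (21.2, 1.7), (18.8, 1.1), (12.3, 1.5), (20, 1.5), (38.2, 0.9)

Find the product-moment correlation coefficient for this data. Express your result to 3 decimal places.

-0.673

n = 5, Σx = 110.5, Σy = 6.7, Σx² = 2813.41, Σy² = 9.41, Σxy = 139.55
nΣxy − ΣxΣy = 697.75 − 740.35 = -42.6
nΣx² − (Σx)² = 14067.05 − 12210.25 = 1856.8; nΣy² − (Σy)² = 47.05 − 44.89 = 2.16
r = -42.6 / √(1856.8 × 2.16) = -42.6 / 63.3300 ≈ -0.673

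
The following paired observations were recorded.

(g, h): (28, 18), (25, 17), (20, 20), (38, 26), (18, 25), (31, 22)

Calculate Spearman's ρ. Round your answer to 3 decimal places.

Rank g: 4, 3, 2, 6, 1, 5
Rank h: 2, 1, 3, 6, 5, 4
d = rank(g) − rank(h): 2, 2, -1, 0, -4, 1; Σd² = 26
ρ = 1 − 6Σd² / [n(n²−1)] = 1 − 6×26 / (6×35) = 1 − 156/210 ≈ 0.257

0.257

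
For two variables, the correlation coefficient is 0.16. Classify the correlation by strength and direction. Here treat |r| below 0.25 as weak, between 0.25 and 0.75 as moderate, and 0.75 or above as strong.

weak positive

r = 0.16 > 0 so the relationship is positive.
|r| = 0.16, which falls in the weak range.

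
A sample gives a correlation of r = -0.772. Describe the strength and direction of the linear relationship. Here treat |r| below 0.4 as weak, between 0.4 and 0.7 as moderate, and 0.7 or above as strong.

r = -0.772 < 0 so the relationship is negative.
|r| = 0.772, which falls in the strong range.

strong negative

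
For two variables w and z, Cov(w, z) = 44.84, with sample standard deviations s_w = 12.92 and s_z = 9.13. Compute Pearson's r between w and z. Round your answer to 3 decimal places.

0.380

r = Cov(w,z) / (s_w · s_z) = 44.84 / (12.92 × 9.13)
  = 44.84 / 117.9596 ≈ 0.380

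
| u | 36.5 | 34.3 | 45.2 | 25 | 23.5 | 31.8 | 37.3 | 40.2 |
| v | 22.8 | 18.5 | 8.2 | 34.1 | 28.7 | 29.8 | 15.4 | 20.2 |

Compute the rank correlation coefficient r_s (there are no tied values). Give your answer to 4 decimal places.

Rank u: 5, 4, 8, 2, 1, 3, 6, 7
Rank v: 5, 3, 1, 8, 6, 7, 2, 4
d = rank(u) − rank(v): 0, 1, 7, -6, -5, -4, 4, 3; Σd² = 152
ρ = 1 − 6Σd² / [n(n²−1)] = 1 − 6×152 / (8×63) = 1 − 912/504 ≈ -0.8095

-0.8095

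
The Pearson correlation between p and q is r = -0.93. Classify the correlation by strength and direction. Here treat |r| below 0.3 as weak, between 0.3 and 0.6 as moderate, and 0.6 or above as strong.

r = -0.93 < 0 so the relationship is negative.
|r| = 0.93, which falls in the strong range.

strong negative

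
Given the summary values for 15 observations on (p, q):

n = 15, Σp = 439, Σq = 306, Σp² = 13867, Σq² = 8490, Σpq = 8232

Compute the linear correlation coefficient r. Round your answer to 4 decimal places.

r = (nΣpq − ΣpΣq) / √[(nΣp² − (Σp)²)(nΣq² − (Σq)²)]
Numerator: 15×8232 − 439×306 = -10854
Denominator: √[(208005 − 192721)(127350 − 93636)] = √[15284 × 33714] = 22699.8849
r = -10854 / 22699.8849 ≈ -0.4782

-0.4782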